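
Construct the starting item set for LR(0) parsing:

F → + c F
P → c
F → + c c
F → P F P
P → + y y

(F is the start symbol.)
First, augment the grammar with F' → F
I₀ = CLOSURE({ [F' → . F] }):
  [F' → . F] has the dot before F: add [F → . + c F], [F → . + c c], [F → . P F P]
  [F → . P F P] has the dot before P: add [P → . c], [P → . + y y]
No further items can be added.

I₀ = { [F → . + c F], [F → . + c c], [F → . P F P], [F' → . F], [P → . + y y], [P → . c] }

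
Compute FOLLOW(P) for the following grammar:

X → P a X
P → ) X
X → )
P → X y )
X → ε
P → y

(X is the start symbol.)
{ 'a' }

To compute FOLLOW(P), find every occurrence of P on a right-hand side N → α P β: add FIRST(β) \ {ε}, and if β is empty or nullable also add FOLLOW(N). Iterate to a fixed point.

In X → P a X: P is followed by a X, add FIRST(a X) \ {ε} = { 'a' }

Taking the union: FOLLOW(P) = { 'a' }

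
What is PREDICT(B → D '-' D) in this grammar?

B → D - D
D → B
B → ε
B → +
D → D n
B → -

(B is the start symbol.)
{ '+', '-', 'n' }

PREDICT(B → D '-' D) = (FIRST(RHS) \ {ε}) ∪ (FOLLOW(B) if ε ∈ FIRST(RHS), i.e. RHS ⇒* ε)
FIRST(D) = { '+', '-', 'n', ε }
FIRST(D '-' D) = { '+', '-', 'n' }
ε ∉ FIRST(D '-' D), so FOLLOW(B) is not added.
PREDICT(B → D '-' D) = { '+', '-', 'n' }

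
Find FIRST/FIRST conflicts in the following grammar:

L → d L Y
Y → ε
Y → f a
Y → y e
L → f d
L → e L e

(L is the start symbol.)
No FIRST/FIRST conflicts.

Productions for L:
  L → d L Y: FIRST = { 'd' }
  L → f d: FIRST = { 'f' }
  L → e L e: FIRST = { 'e' }
Productions for Y:
  Y → ε: FIRST = { ε }
  Y → f a: FIRST = { 'f' }
  Y → y e: FIRST = { 'y' }

All alternatives of each non-terminal have pairwise disjoint FIRST sets.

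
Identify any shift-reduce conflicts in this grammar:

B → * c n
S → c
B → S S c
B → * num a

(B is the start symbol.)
A shift-reduce conflict occurs when an LR(0) state has both:
  - a complete (reduce) item [A → α .] (dot at the end), and
  - a shift item [B → β . c γ] (dot before a terminal).

Augment with B' → B and build the canonical LR(0) collection (I0 = CLOSURE({[B' → . B]}), then GOTO on every symbol after a dot until no new states appear). It has 11 states:
  I0: { [B → . * c n], [B → . * num a], [B → . S S c], [B' → . B], [S → . c] }  — shift
  I1: { [B → * . c n], [B → * . num a] }  — shift
  I2: { [B' → B .] }  — accept
  I3: { [B → S . S c], [S → . c] }  — shift
  I4: { [S → c .] }  — reduce
  I5: { [B → S S . c] }  — shift
  I6: { [B → S S c .] }  — reduce
  I7: { [B → * c . n] }  — shift
  I8: { [B → * num . a] }  — shift
  I9: { [B → * num a .] }  — reduce
  I10: { [B → * c n .] }  — reduce

No state contains both a complete item and a shift item.

Answer: No shift-reduce conflicts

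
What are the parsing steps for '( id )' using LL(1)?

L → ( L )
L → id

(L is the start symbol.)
LL(1) parsing maintains a stack (initially the start symbol over $) and the input. At each step: if the stack top is a terminal, match it against the current input token; if it is a non-terminal N, replace it with the RHS of M[N, lookahead] (the unique production whose predict set contains the lookahead).

Stack is shown with the top on the left.

Stack    Input     Action
-------------------------
L $      ( id ) $  output L → ( L )
( L ) $  ( id ) $  match '('
L ) $    id ) $    output L → id
id ) $   id ) $    match 'id'
) $      ) $       match ')'
$        $         accept

The string is accepted.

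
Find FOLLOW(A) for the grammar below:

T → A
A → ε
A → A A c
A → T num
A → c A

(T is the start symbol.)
{ $, 'c', 'num' }

To compute FOLLOW(A), find every occurrence of A on a right-hand side N → α A β: add FIRST(β) \ {ε}, and if β is empty or nullable also add FOLLOW(N). Iterate to a fixed point.

In T → A: A is at the end, add FOLLOW(T)
In A → A A c: A is followed by A c, add FIRST(A c) \ {ε} = { 'c', 'num' }
In A → A A c: A is followed by c, add FIRST(c) \ {ε} = { 'c' }
In A → c A: A is at the end; this adds FOLLOW(A) to itself — nothing new

The FOLLOW sets referred to above (computed the same way, to a fixed point):
  FOLLOW(T) = { $, 'num' }

Taking the union: FOLLOW(A) = { $, 'c', 'num' }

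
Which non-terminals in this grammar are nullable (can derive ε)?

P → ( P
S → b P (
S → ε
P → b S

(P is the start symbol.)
{ 'S' }

ε-productions: S → ε
So S is immediately nullable.
No further non-terminal can be added: every production for the remaining non-terminals contains a terminal or a non-nullable non-terminal.
Nullable = { 'S' }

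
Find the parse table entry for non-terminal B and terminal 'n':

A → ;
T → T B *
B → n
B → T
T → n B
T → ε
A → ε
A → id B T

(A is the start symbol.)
To find M[B, 'n'], we find productions for B where 'n' is in the predict set (PREDICT(N → α) = (FIRST(α) \ {ε}) ∪ (FOLLOW(N) if α ⇒* ε)).

Relevant sets:
  FIRST(T) = { '*', 'n', ε }
  FOLLOW(B) = { $, '*', 'n' }

B → n: PREDICT = { 'n' }
  'n' is in predict set, so this production goes in M[B, 'n']
B → T: PREDICT = { $, '*', 'n' }
  'n' is in predict set, so this production goes in M[B, 'n']

M[B, 'n'] = B → n, B → T  (a multiply-defined cell — the grammar is not LL(1))

Answer: B → n, B → T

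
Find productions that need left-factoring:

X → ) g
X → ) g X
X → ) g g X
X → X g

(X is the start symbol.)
Yes, X has productions with common prefix ') g'

Left-factoring is needed when two productions for the same non-terminal
share a common prefix on the right-hand side.

Productions for X:
  X → ) g
  X → ) g X
  X → ) g g X
  X → X g

Found common prefix ') g' in productions for X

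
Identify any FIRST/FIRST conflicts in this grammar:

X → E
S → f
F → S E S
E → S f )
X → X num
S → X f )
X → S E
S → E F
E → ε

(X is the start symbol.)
Yes. X → E / X → X num on { 'f', 'num' }; X → E / X → S E on { 'f', 'num' }; X → X num / X → S E on { 'f', 'num' }; S → f / S → X f ')' on { 'f' }; S → f / S → E F on { 'f' }; S → X f ')' / S → E F on { 'f', 'num' }

A FIRST/FIRST conflict occurs when two productions N → α and N → β for the same non-terminal have FIRST(α) ∩ FIRST(β) ≠ ∅ (with ε ∈ FIRST of a nullable right-hand side, so two nullable alternatives also conflict).

FIRST sets of the non-terminals at (or reachable through a nullable prefix from) the front of some alternative:
  FIRST(E) = { 'f', 'num', ε }
  FIRST(X) = { 'f', 'num', ε }
  FIRST(S) = { 'f', 'num' }
  FIRST(F) = { 'f', 'num' }

Productions for X:
  X → E: FIRST = { 'f', 'num', ε }
  X → X num: FIRST = { 'f', 'num' }
  X → S E: FIRST = { 'f', 'num' }
Productions for S:
  S → f: FIRST = { 'f' }
  S → X f ): FIRST = { 'f', 'num' }
  S → E F: FIRST = { 'f', 'num' }
Productions for E:
  E → S f ): FIRST = { 'f', 'num' }
  E → ε: FIRST = { ε }
F has only one production, so no FIRST/FIRST conflict is possible there.

Conflict for X: X → E and X → X num
  Overlap: { 'f', 'num' }
Conflict for X: X → E and X → S E
  Overlap: { 'f', 'num' }
Conflict for X: X → X num and X → S E
  Overlap: { 'f', 'num' }
Conflict for S: S → f and S → X f )
  Overlap: { 'f' }
Conflict for S: S → f and S → E F
  Overlap: { 'f' }
Conflict for S: S → X f ) and S → E F
  Overlap: { 'f', 'num' }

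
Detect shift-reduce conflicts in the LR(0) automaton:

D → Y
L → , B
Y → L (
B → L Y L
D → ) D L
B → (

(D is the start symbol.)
No shift-reduce conflicts

A shift-reduce conflict occurs when an LR(0) state has both:
  - a complete (reduce) item [A → α .] (dot at the end), and
  - a shift item [B → β . c γ] (dot before a terminal).

Augment with D' → D and build the canonical LR(0) collection (I0 = CLOSURE({[D' → . D]}), then GOTO on every symbol after a dot until no new states appear). It has 14 states:
  I0: { [D → . ) D L], [D → . Y], [D' → . D], [L → . , B], [Y → . L (] }  — shift
  I1: { [D → ) . D L], [D → . ) D L], [D → . Y], [L → . , B], [Y → . L (] }  — shift
  I2: { [B → . (], [B → . L Y L], [L → , . B], [L → . , B] }  — shift
  I3: { [D' → D .] }  — accept
  I4: { [Y → L . (] }  — shift
  I5: { [D → Y .] }  — reduce
  I6: { [Y → L ( .] }  — reduce
  I7: { [B → ( .] }  — reduce
  I8: { [L → , B .] }  — reduce
  I9: { [B → L . Y L], [L → . , B], [Y → . L (] }  — shift
  I10: { [B → L Y . L], [L → . , B] }  — shift
  I11: { [B → L Y L .] }  — reduce
  I12: { [D → ) D . L], [L → . , B] }  — shift
  I13: { [D → ) D L .] }  — reduce

No state contains both a complete item and a shift item.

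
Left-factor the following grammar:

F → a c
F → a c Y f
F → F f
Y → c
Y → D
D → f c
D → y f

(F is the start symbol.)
F → a c F'
F' → ε
F' → Y f
F → F f
Y → c
Y → D
D → f c
D → y f

Left-factoring transforms A → αβ₁ | αβ₂ into A → αA' and A' → β₁ | β₂
(α is the longest common prefix among the alternatives). Repeat until
no nonterminal has two alternatives with a common prefix.

Round 1: F has alternatives sharing prefix 'a c'. Introduce F': F → a c F'
  Add: F' → ε
  Add: F' → Y f

No remaining common prefixes — done.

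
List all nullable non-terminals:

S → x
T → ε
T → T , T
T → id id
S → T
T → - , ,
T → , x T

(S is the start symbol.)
{ 'S', 'T' }

ε-productions: T → ε
So T is immediately nullable.
S → T: every symbol on the right is nullable, so S is nullable too.
Every non-terminal is now nullable.
Nullable = { 'S', 'T' }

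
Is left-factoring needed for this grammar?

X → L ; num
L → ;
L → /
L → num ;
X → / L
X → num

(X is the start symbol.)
No, left-factoring is not needed

Left-factoring is needed when two productions for the same non-terminal
share a common prefix on the right-hand side.

Productions for X:
  X → L ; num
  X → / L
  X → num
Productions for L:
  L → ;
  L → /
  L → num ;

No common prefixes found.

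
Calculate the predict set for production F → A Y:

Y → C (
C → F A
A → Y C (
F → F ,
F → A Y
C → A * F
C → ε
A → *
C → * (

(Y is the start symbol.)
PREDICT(F → A Y) = (FIRST(RHS) \ {ε}) ∪ (FOLLOW(F) if ε ∈ FIRST(RHS), i.e. RHS ⇒* ε)
FIRST(A) = { '(', '*' }
FIRST(A Y) = { '(', '*' }
ε ∉ FIRST(A Y), so FOLLOW(F) is not added.
PREDICT(F → A Y) = { '(', '*' }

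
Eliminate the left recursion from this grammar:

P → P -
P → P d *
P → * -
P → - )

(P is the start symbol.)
P → * - P'
P → - ) P'
P' → - P'
P' → d * P'
P' → ε

P is directly left-recursive. The standard transformation for
  A → A α₁ | ... | A α_m | β₁ | ... | β_n
is
  A  → β₁ A' | ... | β_n A'
  A' → α₁ A' | ... | α_m A' | ε

P → * - becomes P → * - P'
P → - ) becomes P → - ) P'
P → P - becomes P' → - P'
P → P d * becomes P' → d * P'
Add P' → ε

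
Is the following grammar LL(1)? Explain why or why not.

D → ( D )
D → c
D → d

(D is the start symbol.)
A grammar is LL(1) if for each non-terminal N with multiple productions, the predict sets of those productions are pairwise disjoint, where PREDICT(N → α) = (FIRST(α) \ {ε}) ∪ (FOLLOW(N) if α ⇒* ε).

For D:
  PREDICT(D → '(' D ')') = { '(' }
  PREDICT(D → c) = { 'c' }
  PREDICT(D → d) = { 'd' }

All predict sets are disjoint. The grammar IS LL(1).

Answer: Yes, the grammar is LL(1).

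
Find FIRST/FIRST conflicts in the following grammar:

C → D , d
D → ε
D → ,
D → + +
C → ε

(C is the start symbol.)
No FIRST/FIRST conflicts.

A FIRST/FIRST conflict occurs when two productions N → α and N → β for the same non-terminal have FIRST(α) ∩ FIRST(β) ≠ ∅ (with ε ∈ FIRST of a nullable right-hand side, so two nullable alternatives also conflict).

FIRST sets of the non-terminals at (or reachable through a nullable prefix from) the front of some alternative:
  FIRST(D) = { '+', ',', ε }

Productions for C:
  C → D , d: FIRST = { '+', ',' }
  C → ε: FIRST = { ε }
Productions for D:
  D → ε: FIRST = { ε }
  D → ,: FIRST = { ',' }
  D → + +: FIRST = { '+' }

All alternatives of each non-terminal have pairwise disjoint FIRST sets.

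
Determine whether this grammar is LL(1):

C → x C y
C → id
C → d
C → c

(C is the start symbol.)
Yes, the grammar is LL(1).

For C:
  PREDICT(C → x C y) = { 'x' }
  PREDICT(C → id) = { 'id' }
  PREDICT(C → d) = { 'd' }
  PREDICT(C → c) = { 'c' }

All predict sets are disjoint. The grammar IS LL(1).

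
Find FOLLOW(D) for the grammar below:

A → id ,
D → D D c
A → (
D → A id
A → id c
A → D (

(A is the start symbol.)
To compute FOLLOW(D), find every occurrence of D on a right-hand side N → α D β: add FIRST(β) \ {ε}, and if β is empty or nullable also add FOLLOW(N). Iterate to a fixed point.

In D → D D c: D is followed by D c, add FIRST(D c) \ {ε} = { '(', 'id' }
In D → D D c: D is followed by c, add FIRST(c) \ {ε} = { 'c' }
In A → D (: D is followed by '(', add FIRST('(') \ {ε} = { '(' }

Taking the union: FOLLOW(D) = { '(', 'c', 'id' }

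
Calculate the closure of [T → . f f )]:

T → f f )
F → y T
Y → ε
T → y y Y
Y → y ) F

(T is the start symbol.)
To compute CLOSURE, for each item [A → α.Bβ] where B is a non-terminal, add [B → .γ] for all productions B → γ; repeat for the newly added items until nothing changes.

Start with: [T → . f f )]
The dot precedes the terminal f, so nothing is added.

CLOSURE = { [T → . f f )] }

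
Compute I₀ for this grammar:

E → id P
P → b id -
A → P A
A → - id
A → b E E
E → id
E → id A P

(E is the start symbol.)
{ [E → . id A P], [E → . id P], [E → . id], [E' → . E] }

First, augment the grammar with E' → E
I₀ = CLOSURE({ [E' → . E] }):
  [E' → . E] has the dot before E: add [E → . id P], [E → . id], [E → . id A P]
No further items can be added.

I₀ = { [E → . id A P], [E → . id P], [E → . id], [E' → . E] }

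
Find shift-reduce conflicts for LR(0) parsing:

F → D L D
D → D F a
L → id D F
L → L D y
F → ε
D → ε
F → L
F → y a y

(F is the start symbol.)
A shift-reduce conflict occurs when an LR(0) state has both:
  - a complete (reduce) item [A → α .] (dot at the end), and
  - a shift item [B → β . c γ] (dot before a terminal).

Augment with F' → F and build the canonical LR(0) collection (I0 = CLOSURE({[F' → . F]}), then GOTO on every symbol after a dot until no new states appear). It has 16 states:
  I0: { [D → . D F a], [D → .], [F → . D L D], [F → . L], [F → . y a y], [F → .], [F' → . F], [L → . L D y], [L → . id D F] }  — shift, 2 reduces
  I1: { [D → . D F a], [D → .], [D → D . F a], [F → . D L D], [F → . L], [F → . y a y], [F → .], [F → D . L D], [L → . L D y], [L → . id D F] }  — shift, 2 reduces
  I2: { [F' → F .] }  — accept
  I3: { [D → . D F a], [D → .], [F → L .], [L → L . D y] }  — 2 reduces
  I4: { [D → . D F a], [D → .], [L → id . D F] }  — reduce
  I5: { [F → y . a y] }  — shift
  I6: { [F → y a . y] }  — shift
  I7: { [F → y a y .] }  — reduce
  I8: { [D → . D F a], [D → .], [D → D . F a], [F → . D L D], [F → . L], [F → . y a y], [F → .], [L → . L D y], [L → . id D F], [L → id D . F] }  — shift, 2 reduces
  I9: { [D → D F . a], [L → id D F .] }  — shift, reduce
  I10: { [D → D F a .] }  — reduce
  I11: { [D → . D F a], [D → .], [D → D . F a], [F → . D L D], [F → . L], [F → . y a y], [F → .], [L → . L D y], [L → . id D F], [L → L D . y] }  — shift, 2 reduces
  I12: { [D → D F . a] }  — shift
  I13: { [F → y . a y], [L → L D y .] }  — shift, reduce
  I14: { [D → . D F a], [D → .], [F → D L . D], [F → L .], [L → L . D y] }  — 2 reduces
  I15: { [D → . D F a], [D → .], [D → D . F a], [F → . D L D], [F → . L], [F → . y a y], [F → .], [F → D L D .], [L → . L D y], [L → . id D F], [L → L D . y] }  — shift, 3 reduces

I0 contains reduce items [D → .], [F → .] and shift items [F → . y a y], [L → . id D F] — shift-reduce conflict.
I1 contains reduce items [D → .], [F → .] and shift items [F → . y a y], [L → . id D F] — shift-reduce conflict.
I8 contains reduce items [D → .], [F → .] and shift items [F → . y a y], [L → . id D F] — shift-reduce conflict.
I9 contains reduce item [L → id D F .] and shift item [D → D F . a] — shift-reduce conflict.
I11 contains reduce items [D → .], [F → .] and shift items [F → . y a y], [L → L D . y], [L → . id D F] — shift-reduce conflict.
I13 contains reduce item [L → L D y .] and shift item [F → y . a y] — shift-reduce conflict.
I15 contains reduce items [D → .], [F → .], [F → D L D .] and shift items [F → . y a y], [L → L D . y], [L → . id D F] — shift-reduce conflict.

Answer: Yes — I0: [D → .] vs [F → . y a y]; I1: [D → .] vs [F → . y a y]; I8: [D → .] vs [F → . y a y]; I9: [L → id D F .] vs [D → D F . a]; I11: [D → .] vs [F → . y a y]; I13: [L → L D y .] vs [F → y . a y]; I15: [D → .] vs [F → . y a y]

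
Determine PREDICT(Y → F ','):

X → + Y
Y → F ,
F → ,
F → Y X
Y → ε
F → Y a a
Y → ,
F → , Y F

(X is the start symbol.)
PREDICT(Y → F ',') = (FIRST(RHS) \ {ε}) ∪ (FOLLOW(Y) if ε ∈ FIRST(RHS), i.e. RHS ⇒* ε)
FIRST(F) = { '+', ',', 'a' }
FIRST(F ',') = { '+', ',', 'a' }
ε ∉ FIRST(F ','), so FOLLOW(Y) is not added.
PREDICT(Y → F ',') = { '+', ',', 'a' }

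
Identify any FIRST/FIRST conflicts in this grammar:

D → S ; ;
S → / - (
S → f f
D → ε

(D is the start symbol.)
No FIRST/FIRST conflicts.

FIRST sets of the non-terminals at (or reachable through a nullable prefix from) the front of some alternative:
  FIRST(S) = { '/', 'f' }

Productions for D:
  D → S ; ;: FIRST = { '/', 'f' }
  D → ε: FIRST = { ε }
Productions for S:
  S → / - (: FIRST = { '/' }
  S → f f: FIRST = { 'f' }

All alternatives of each non-terminal have pairwise disjoint FIRST sets.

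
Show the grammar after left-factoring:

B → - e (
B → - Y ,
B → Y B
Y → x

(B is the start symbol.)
B → - B'
B' → e (
B' → Y ,
B → Y B
Y → x

Left-factoring transforms A → αβ₁ | αβ₂ into A → αA' and A' → β₁ | β₂
(α is the longest common prefix among the alternatives). Repeat until
no nonterminal has two alternatives with a common prefix.

Round 1: B has alternatives sharing prefix '-'. Introduce B': B → - B'
  Add: B' → e (
  Add: B' → Y ,

No remaining common prefixes — done.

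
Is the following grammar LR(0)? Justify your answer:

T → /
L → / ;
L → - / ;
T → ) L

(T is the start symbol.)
A grammar is LR(0) if no state in the canonical LR(0) collection has:
  - both a shift item (dot before a terminal) and a complete item (shift-reduce conflict), or
  - two or more complete items (reduce-reduce conflict; the accept item [T' → T .] counts as a complete item here).

Augment with T' → T and build the canonical LR(0) collection (I0 = CLOSURE({[T' → . T]}), then GOTO on every symbol after a dot until no new states appear). It has 10 states:
  I0: { [T → . ) L], [T → . /], [T' → . T] }  — shift
  I1: { [L → . - / ;], [L → . / ;], [T → ) . L] }  — shift
  I2: { [T → / .] }  — reduce
  I3: { [T' → T .] }  — accept
  I4: { [L → - . / ;] }  — shift
  I5: { [L → / . ;] }  — shift
  I6: { [T → ) L .] }  — reduce
  I7: { [L → / ; .] }  — reduce
  I8: { [L → - / . ;] }  — shift
  I9: { [L → - / ; .] }  — reduce

Every state is either a pure shift/goto state or contains exactly one complete item and nothing to shift — no conflicts. The grammar is LR(0).

Answer: Yes, the grammar is LR(0)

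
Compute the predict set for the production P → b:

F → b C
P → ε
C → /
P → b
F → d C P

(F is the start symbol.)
{ 'b' }

PREDICT(P → b) = (FIRST(RHS) \ {ε}) ∪ (FOLLOW(P) if ε ∈ FIRST(RHS), i.e. RHS ⇒* ε)
FIRST(b) = { 'b' }
ε ∉ FIRST(b), so FOLLOW(P) is not added.
PREDICT(P → b) = { 'b' }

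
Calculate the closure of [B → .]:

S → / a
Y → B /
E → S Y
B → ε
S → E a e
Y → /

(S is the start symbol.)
Start with: [B → .]
The dot is at the end, so nothing is added.

CLOSURE = { [B → .] }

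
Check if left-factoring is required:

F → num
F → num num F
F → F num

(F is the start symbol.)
Yes, F has productions with common prefix 'num'

Left-factoring is needed when two productions for the same non-terminal
share a common prefix on the right-hand side.

Productions for F:
  F → num
  F → num num F
  F → F num

Found common prefix 'num' in productions for F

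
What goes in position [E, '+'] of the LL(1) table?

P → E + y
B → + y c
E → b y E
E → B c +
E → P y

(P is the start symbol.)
To find M[E, '+'], we find productions for E where '+' is in the predict set (PREDICT(N → α) = (FIRST(α) \ {ε}) ∪ (FOLLOW(N) if α ⇒* ε)).

Relevant sets:
  FIRST(B) = { '+' }
  FIRST(P) = { '+', 'b' }

E → b y E: PREDICT = { 'b' }
E → B c +: PREDICT = { '+' }
  '+' is in predict set, so this production goes in M[E, '+']
E → P y: PREDICT = { '+', 'b' }
  '+' is in predict set, so this production goes in M[E, '+']

M[E, '+'] = E → B c +, E → P y  (a multiply-defined cell — the grammar is not LL(1))

Answer: E → B c +, E → P y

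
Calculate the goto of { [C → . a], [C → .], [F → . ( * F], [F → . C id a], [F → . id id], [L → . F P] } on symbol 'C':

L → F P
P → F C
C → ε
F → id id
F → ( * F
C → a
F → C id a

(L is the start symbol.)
GOTO(I, 'C') = CLOSURE({ [A → αX.β] : [A → α.Xβ] ∈ I, X = 'C' })

Items with dot before 'C', with the dot advanced:
  [F → . C id a] → [F → C . id a]
Closure adds nothing (no advanced item has the dot before a non-terminal).

GOTO = { [F → C . id a] }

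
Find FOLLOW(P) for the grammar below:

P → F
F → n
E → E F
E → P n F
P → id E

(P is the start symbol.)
{ $, 'n' }

P is the start symbol, so $ ∈ FOLLOW(P).
In E → P n F: P is followed by n F, add FIRST(n F) \ {ε} = { 'n' }

Taking the union: FOLLOW(P) = { $, 'n' }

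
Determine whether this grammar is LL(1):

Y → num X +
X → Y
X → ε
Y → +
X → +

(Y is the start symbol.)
No. Predict set conflict for X: { '+' }

Relevant sets:
  FIRST(Y) = { '+', 'num' }
  FOLLOW(X) = { '+' }

For Y:
  PREDICT(Y → num X '+') = { 'num' }
  PREDICT(Y → '+') = { '+' }
For X:
  PREDICT(X → Y) = { '+', 'num' }
  PREDICT(X → ε) = { '+' }
  PREDICT(X → '+') = { '+' }

Conflict found: Predict set conflict for X: { '+' }
The grammar is NOT LL(1).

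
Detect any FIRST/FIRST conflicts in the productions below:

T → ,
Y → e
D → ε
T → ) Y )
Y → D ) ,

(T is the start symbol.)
A FIRST/FIRST conflict occurs when two productions N → α and N → β for the same non-terminal have FIRST(α) ∩ FIRST(β) ≠ ∅ (with ε ∈ FIRST of a nullable right-hand side, so two nullable alternatives also conflict).

FIRST sets of the non-terminals at (or reachable through a nullable prefix from) the front of some alternative:
  FIRST(D) = { ε }

Productions for T:
  T → ,: FIRST = { ',' }
  T → ) Y ): FIRST = { ')' }
Productions for Y:
  Y → e: FIRST = { 'e' }
  Y → D ) ,: FIRST = { ')' }
D has only one production, so no FIRST/FIRST conflict is possible there.

All alternatives of each non-terminal have pairwise disjoint FIRST sets.

Answer: No FIRST/FIRST conflicts.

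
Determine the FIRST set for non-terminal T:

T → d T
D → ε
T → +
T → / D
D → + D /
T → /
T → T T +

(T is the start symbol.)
{ '+', '/', 'd' }

To compute FIRST(T), examine every production with T on the left-hand side, reading each right-hand side left to right until a non-nullable symbol is reached.

From T → d T:
  - d is a terminal: add 'd' and stop
From T → +:
  - '+' is a terminal: add '+' and stop
From T → / D:
  - '/' is a terminal: add '/' and stop
From T → /:
  - '/' is a terminal: add '/' and stop
From T → T T +:
  - T is the symbol being defined: contributes nothing new
    T is not nullable, so stop

Collecting: FIRST(T) = { '+', '/', 'd' }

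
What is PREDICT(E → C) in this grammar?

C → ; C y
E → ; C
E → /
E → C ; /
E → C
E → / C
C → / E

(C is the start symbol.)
{ '/', ';' }

PREDICT(E → C) = (FIRST(RHS) \ {ε}) ∪ (FOLLOW(E) if ε ∈ FIRST(RHS), i.e. RHS ⇒* ε)
FIRST(C) = { '/', ';' }
FIRST(C) = { '/', ';' }
ε ∉ FIRST(C), so FOLLOW(E) is not added.
PREDICT(E → C) = { '/', ';' }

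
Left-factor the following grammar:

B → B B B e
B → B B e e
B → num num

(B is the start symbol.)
B → B B B'
B' → B e
B' → e e
B → num num

Left-factoring transforms A → αβ₁ | αβ₂ into A → αA' and A' → β₁ | β₂
(α is the longest common prefix among the alternatives). Repeat until
no nonterminal has two alternatives with a common prefix.

Round 1: B has alternatives sharing prefix 'B B'. Introduce B': B → B B B'
  Add: B' → B e
  Add: B' → e e

No remaining common prefixes — done.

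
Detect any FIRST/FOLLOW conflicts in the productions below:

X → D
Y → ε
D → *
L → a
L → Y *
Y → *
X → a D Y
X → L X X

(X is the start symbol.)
Yes. Y → '*' with FOLLOW(Y) on { '*' }

Nullable non-terminals: Y.

Y: nullable alternative(s) Y → ε; FOLLOW(Y) = { $, '*', 'a' }
  Y → ε: FIRST \ {ε} = { } — this is the only nullable alternative, skip
  Y → *: FIRST \ {ε} = { '*' } — overlaps FOLLOW(Y) on { '*' }: CONFLICT

D, L, X have no nullable alternative, so no FIRST/FOLLOW check is needed there.

So the grammar has 1 FIRST/FOLLOW conflict (marked CONFLICT above).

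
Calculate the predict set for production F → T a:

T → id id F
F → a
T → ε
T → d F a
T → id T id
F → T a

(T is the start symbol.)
{ 'a', 'd', 'id' }

PREDICT(F → T a) = (FIRST(RHS) \ {ε}) ∪ (FOLLOW(F) if ε ∈ FIRST(RHS), i.e. RHS ⇒* ε)
FIRST(T) = { 'd', 'id', ε }
FIRST(T a) = { 'a', 'd', 'id' }
ε ∉ FIRST(T a), so FOLLOW(F) is not added.
PREDICT(F → T a) = { 'a', 'd', 'id' }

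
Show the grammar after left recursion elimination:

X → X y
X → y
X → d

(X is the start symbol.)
X → y X'
X → d X'
X' → y X'
X' → ε

X is directly left-recursive. The standard transformation for
  A → A α₁ | ... | A α_m | β₁ | ... | β_n
is
  A  → β₁ A' | ... | β_n A'
  A' → α₁ A' | ... | α_m A' | ε

X → y becomes X → y X'
X → d becomes X → d X'
X → X y becomes X' → y X'
Add X' → ε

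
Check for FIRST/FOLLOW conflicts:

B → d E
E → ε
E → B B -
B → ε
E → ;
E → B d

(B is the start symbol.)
A FIRST/FOLLOW conflict occurs when a non-terminal N has a nullable alternative N → β (β ⇒* ε) and another alternative N → α with FIRST(α) ∩ FOLLOW(N) ≠ ∅: on such a lookahead the parser cannot decide between expanding α and letting N vanish via β.

Nullable non-terminals: B, E.
FIRST sets used below: FIRST(B) = { 'd', ε }

B: nullable alternative(s) B → ε; FOLLOW(B) = { $, '-', 'd' }
  B → d E: FIRST \ {ε} = { 'd' } — overlaps FOLLOW(B) on { 'd' }: CONFLICT
  B → ε: FIRST \ {ε} = { } — this is the only nullable alternative, skip

E: nullable alternative(s) E → ε; FOLLOW(E) = { $, '-', 'd' }
  E → ε: FIRST \ {ε} = { } — this is the only nullable alternative, skip
  E → B B -: FIRST \ {ε} = { '-', 'd' } — overlaps FOLLOW(E) on { '-', 'd' }: CONFLICT
  E → ;: FIRST \ {ε} = { ';' } — disjoint from FOLLOW(E)
  E → B d: FIRST \ {ε} = { 'd' } — overlaps FOLLOW(E) on { 'd' }: CONFLICT

So the grammar has 3 FIRST/FOLLOW conflicts (marked CONFLICT above).

Answer: Yes. B → d E with FOLLOW(B) on { 'd' }; E → B B '-' with FOLLOW(E) on { '-', 'd' }; E → B d with FOLLOW(E) on { 'd' }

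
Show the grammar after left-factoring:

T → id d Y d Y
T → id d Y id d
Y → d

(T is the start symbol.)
T → id d Y T'
T' → d Y
T' → id d
Y → d

Left-factoring transforms A → αβ₁ | αβ₂ into A → αA' and A' → β₁ | β₂
(α is the longest common prefix among the alternatives). Repeat until
no nonterminal has two alternatives with a common prefix.

Round 1: T has alternatives sharing prefix 'id d Y'. Introduce T': T → id d Y T'
  Add: T' → d Y
  Add: T' → id d

No remaining common prefixes — done.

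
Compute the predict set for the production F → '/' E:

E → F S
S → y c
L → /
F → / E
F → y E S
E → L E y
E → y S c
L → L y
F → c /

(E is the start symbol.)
PREDICT(F → '/' E) = (FIRST(RHS) \ {ε}) ∪ (FOLLOW(F) if ε ∈ FIRST(RHS), i.e. RHS ⇒* ε)
FIRST('/' E) = { '/' }
ε ∉ FIRST('/' E), so FOLLOW(F) is not added.
PREDICT(F → '/' E) = { '/' }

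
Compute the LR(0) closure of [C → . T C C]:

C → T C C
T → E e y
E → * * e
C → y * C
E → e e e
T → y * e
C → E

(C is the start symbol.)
Start with: [C → . T C C]
  [C → . T C C] has the dot before T: add [T → . E e y], [T → . y * e]
  [T → . E e y] has the dot before E: add [E → . * * e], [E → . e e e]
No further items can be added.

CLOSURE = { [C → . T C C], [E → . * * e], [E → . e e e], [T → . E e y], [T → . y * e] }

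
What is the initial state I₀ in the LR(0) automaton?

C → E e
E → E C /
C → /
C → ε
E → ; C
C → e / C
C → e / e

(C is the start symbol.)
First, augment the grammar with C' → C
I₀ = CLOSURE({ [C' → . C] }):
  [C' → . C] has the dot before C: add [C → . E e], [C → . /], [C → .], [C → . e / C], [C → . e / e]
  [C → . E e] has the dot before E: add [E → . E C /], [E → . ; C]
No further items can be added.

I₀ = { [C → . /], [C → . E e], [C → . e / C], [C → . e / e], [C → .], [C' → . C], [E → . ; C], [E → . E C /] }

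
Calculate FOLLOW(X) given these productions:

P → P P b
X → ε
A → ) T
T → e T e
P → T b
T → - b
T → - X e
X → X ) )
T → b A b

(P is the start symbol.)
{ ')', 'e' }

To compute FOLLOW(X), find every occurrence of X on a right-hand side N → α X β: add FIRST(β) \ {ε}, and if β is empty or nullable also add FOLLOW(N). Iterate to a fixed point.

In T → - X e: X is followed by e, add FIRST(e) \ {ε} = { 'e' }
In X → X ) ): X is followed by ')' ')', add FIRST(')' ')') \ {ε} = { ')' }

Taking the union: FOLLOW(X) = { ')', 'e' }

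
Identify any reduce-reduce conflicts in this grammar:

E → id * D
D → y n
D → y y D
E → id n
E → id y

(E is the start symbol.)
A reduce-reduce conflict occurs when an LR(0) state has two complete items [A → α .] and [B → β .] — both call for a reduction, and with no lookahead the parser cannot choose between them.

Augment with E' → E and build the canonical LR(0) collection (I0 = CLOSURE({[E' → . E]}), then GOTO on every symbol after a dot until no new states appear). It has 11 states:
  I0: { [E → . id * D], [E → . id n], [E → . id y], [E' → . E] }  — shift
  I1: { [E' → E .] }  — accept
  I2: { [E → id . * D], [E → id . n], [E → id . y] }  — shift
  I3: { [D → . y n], [D → . y y D], [E → id * . D] }  — shift
  I4: { [E → id n .] }  — reduce
  I5: { [E → id y .] }  — reduce
  I6: { [E → id * D .] }  — reduce
  I7: { [D → y . n], [D → y . y D] }  — shift
  I8: { [D → y n .] }  — reduce
  I9: { [D → . y n], [D → . y y D], [D → y y . D] }  — shift
  I10: { [D → y y D .] }  — reduce

No state contains more than one complete item.

Answer: No reduce-reduce conflicts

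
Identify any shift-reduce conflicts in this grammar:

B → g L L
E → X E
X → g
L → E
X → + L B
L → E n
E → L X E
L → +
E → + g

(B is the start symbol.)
A shift-reduce conflict occurs when an LR(0) state has both:
  - a complete (reduce) item [A → α .] (dot at the end), and
  - a shift item [B → β . c γ] (dot before a terminal).

Augment with B' → B and build the canonical LR(0) collection (I0 = CLOSURE({[B' → . B]}), then GOTO on every symbol after a dot until no new states appear). It has 21 states:
  I0: { [B → . g L L], [B' → . B] }  — shift
  I1: { [B' → B .] }  — accept
  I2: { [B → g . L L], [E → . + g], [E → . L X E], [E → . X E], [L → . +], [L → . E n], [L → . E], [X → . + L B], [X → . g] }  — shift
  I3: { [E → + . g], [E → . + g], [E → . L X E], [E → . X E], [L → + .], [L → . +], [L → . E n], [L → . E], [X → + . L B], [X → . + L B], [X → . g] }  — shift, reduce
  I4: { [L → E . n], [L → E .] }  — shift, reduce
  I5: { [B → g L . L], [E → . + g], [E → . L X E], [E → . X E], [E → L . X E], [L → . +], [L → . E n], [L → . E], [X → . + L B], [X → . g] }  — shift
  I6: { [E → . + g], [E → . L X E], [E → . X E], [E → X . E], [L → . +], [L → . E n], [L → . E], [X → . + L B], [X → . g] }  — shift
  I7: { [X → g .] }  — reduce
  I8: { [E → X E .], [L → E . n], [L → E .] }  — shift, 2 reduces
  I9: { [E → L . X E], [X → . + L B], [X → . g] }  — shift
  I10: { [E → . + g], [E → . L X E], [E → . X E], [L → . +], [L → . E n], [L → . E], [X → + . L B], [X → . + L B], [X → . g] }  — shift
  I11: { [E → . + g], [E → . L X E], [E → . X E], [E → L X . E], [L → . +], [L → . E n], [L → . E], [X → . + L B], [X → . g] }  — shift
  I12: { [E → L X E .], [L → E . n], [L → E .] }  — shift, 2 reduces
  I13: { [L → E n .] }  — reduce
  I14: { [B → . g L L], [E → L . X E], [X → + L . B], [X → . + L B], [X → . g] }  — shift
  I15: { [X → + L B .] }  — reduce
  I16: { [B → g . L L], [E → . + g], [E → . L X E], [E → . X E], [L → . +], [L → . E n], [L → . E], [X → . + L B], [X → . g], [X → g .] }  — shift, reduce
  I17: { [B → g L L .], [E → L . X E], [X → . + L B], [X → . g] }  — shift, reduce
  I18: { [E → . + g], [E → . L X E], [E → . X E], [E → L X . E], [E → X . E], [L → . +], [L → . E n], [L → . E], [X → . + L B], [X → . g] }  — shift
  I19: { [E → L X E .], [E → X E .], [L → E . n], [L → E .] }  — shift, 3 reduces
  I20: { [E → + g .], [X → g .] }  — 2 reduces

I3 contains reduce item [L → + .] and shift items [E → . + g], [E → + . g], [L → . +], [X → . + L B], [X → . g] — shift-reduce conflict.
I4 contains reduce item [L → E .] and shift item [L → E . n] — shift-reduce conflict.
I8 contains reduce items [E → X E .], [L → E .] and shift item [L → E . n] — shift-reduce conflict.
I12 contains reduce items [E → L X E .], [L → E .] and shift item [L → E . n] — shift-reduce conflict.
I16 contains reduce item [X → g .] and shift items [E → . + g], [L → . +], [X → . + L B], [X → . g] — shift-reduce conflict.
I17 contains reduce item [B → g L L .] and shift items [X → . + L B], [X → . g] — shift-reduce conflict.
I19 contains reduce items [E → L X E .], [E → X E .], [L → E .] and shift item [L → E . n] — shift-reduce conflict.

Answer: Yes — I3: [L → + .] vs [E → . + g]; I4: [L → E .] vs [L → E . n]; I8: [E → X E .] vs [L → E . n]; I12: [E → L X E .] vs [L → E . n]; I16: [X → g .] vs [E → . + g]; I17: [B → g L L .] vs [X → . + L B]; I19: [E → L X E .] vs [L → E . n]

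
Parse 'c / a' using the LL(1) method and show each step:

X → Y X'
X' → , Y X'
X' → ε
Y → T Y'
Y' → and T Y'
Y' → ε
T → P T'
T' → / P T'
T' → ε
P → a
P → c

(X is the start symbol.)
LL(1) parsing maintains a stack (initially the start symbol over $) and the input. At each step: if the stack top is a terminal, match it against the current input token; if it is a non-terminal N, replace it with the RHS of M[N, lookahead] (the unique production whose predict set contains the lookahead).

Stack is shown with the top on the left.

Stack           Input    Action
-------------------------------
X $             c / a $  output X → Y X'
Y X' $          c / a $  output Y → T Y'
T Y' X' $       c / a $  output T → P T'
P T' Y' X' $    c / a $  output P → c
c T' Y' X' $    c / a $  match 'c'
T' Y' X' $      / a $    output T' → / P T'
/ P T' Y' X' $  / a $    match '/'
P T' Y' X' $    a $      output P → a
a T' Y' X' $    a $      match 'a'
T' Y' X' $      $        output T' → ε
Y' X' $         $        output Y' → ε
X' $            $        output X' → ε
$               $        accept

The string is accepted.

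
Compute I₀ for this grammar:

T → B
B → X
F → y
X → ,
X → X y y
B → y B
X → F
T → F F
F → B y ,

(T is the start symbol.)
{ [B → . X], [B → . y B], [F → . B y ,], [F → . y], [T → . B], [T → . F F], [T' → . T], [X → . ,], [X → . F], [X → . X y y] }

First, augment the grammar with T' → T
I₀ = CLOSURE({ [T' → . T] }):
  [T' → . T] has the dot before T: add [T → . B], [T → . F F]
  [T → . B] has the dot before B: add [B → . X], [B → . y B]
  [T → . F F] has the dot before F: add [F → . y], [F → . B y ,]
  [B → . X] has the dot before X: add [X → . ,], [X → . X y y], [X → . F]
No further items can be added.

I₀ = { [B → . X], [B → . y B], [F → . B y ,], [F → . y], [T → . B], [T → . F F], [T' → . T], [X → . ,], [X → . F], [X → . X y y] }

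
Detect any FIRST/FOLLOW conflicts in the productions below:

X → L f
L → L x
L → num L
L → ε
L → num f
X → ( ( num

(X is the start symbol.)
A FIRST/FOLLOW conflict occurs when a non-terminal N has a nullable alternative N → β (β ⇒* ε) and another alternative N → α with FIRST(α) ∩ FOLLOW(N) ≠ ∅: on such a lookahead the parser cannot decide between expanding α and letting N vanish via β.

Nullable non-terminals: L.
FIRST sets used below: FIRST(L) = { 'num', 'x', ε }

L: nullable alternative(s) L → ε; FOLLOW(L) = { 'f', 'x' }
  L → L x: FIRST \ {ε} = { 'num', 'x' } — overlaps FOLLOW(L) on { 'x' }: CONFLICT
  L → num L: FIRST \ {ε} = { 'num' } — disjoint from FOLLOW(L)
  L → ε: FIRST \ {ε} = { } — this is the only nullable alternative, skip
  L → num f: FIRST \ {ε} = { 'num' } — disjoint from FOLLOW(L)

X has no nullable alternative, so no FIRST/FOLLOW check is needed there.

So the grammar has 1 FIRST/FOLLOW conflict (marked CONFLICT above).

Answer: Yes. L → L x with FOLLOW(L) on { 'x' }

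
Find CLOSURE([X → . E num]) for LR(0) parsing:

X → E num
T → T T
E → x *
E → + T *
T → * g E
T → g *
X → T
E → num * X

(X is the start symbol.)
{ [E → . + T *], [E → . num * X], [E → . x *], [X → . E num] }

Start with: [X → . E num]
  [X → . E num] has the dot before E: add [E → . x *], [E → . + T *], [E → . num * X]
No further items can be added.

CLOSURE = { [E → . + T *], [E → . num * X], [E → . x *], [X → . E num] }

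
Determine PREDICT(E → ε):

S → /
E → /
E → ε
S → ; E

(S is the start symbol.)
PREDICT(E → ε) = (FIRST(RHS) \ {ε}) ∪ (FOLLOW(E) if ε ∈ FIRST(RHS), i.e. RHS ⇒* ε)
The right-hand side is ε (FIRST(ε) = { ε }), so the predict set is FOLLOW(E) = { $ }
PREDICT(E → ε) = { $ }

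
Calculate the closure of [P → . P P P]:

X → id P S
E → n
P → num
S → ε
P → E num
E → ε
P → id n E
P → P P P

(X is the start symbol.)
{ [E → . n], [E → .], [P → . E num], [P → . P P P], [P → . id n E], [P → . num] }

To compute CLOSURE, for each item [A → α.Bβ] where B is a non-terminal, add [B → .γ] for all productions B → γ; repeat for the newly added items until nothing changes.

Start with: [P → . P P P]
  [P → . P P P] has the dot before P: add [P → . num], [P → . E num], [P → . id n E]
  [P → . E num] has the dot before E: add [E → . n], [E → .]
No further items can be added.

CLOSURE = { [E → . n], [E → .], [P → . E num], [P → . P P P], [P → . id n E], [P → . num] }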